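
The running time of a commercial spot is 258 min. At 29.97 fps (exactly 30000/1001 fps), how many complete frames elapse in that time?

258 min = 15480 s.
Frames = 15480 × 30000/1001 = 464400000/1001 ≈ 463936.0639.
Complete frames: 463936.

463936 frames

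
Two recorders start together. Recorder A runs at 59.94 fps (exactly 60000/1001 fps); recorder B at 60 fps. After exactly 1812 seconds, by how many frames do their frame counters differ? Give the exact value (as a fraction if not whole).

108720/1001 frames

A emits 60000/1001 × 1812 = 108720000/1001 frames; B emits 60 × 1812 = 108720.
Difference = 108720/1001 frames (≈ 108.6114); B is ahead of A.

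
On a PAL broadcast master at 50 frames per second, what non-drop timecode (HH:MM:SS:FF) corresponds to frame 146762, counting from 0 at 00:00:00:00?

146762 ÷ 50 = 2935 full seconds, remainder 12 frames.
2935 s = 0 h 48 min 55 s.
Timecode: 00:48:55:12.

00:48:55:12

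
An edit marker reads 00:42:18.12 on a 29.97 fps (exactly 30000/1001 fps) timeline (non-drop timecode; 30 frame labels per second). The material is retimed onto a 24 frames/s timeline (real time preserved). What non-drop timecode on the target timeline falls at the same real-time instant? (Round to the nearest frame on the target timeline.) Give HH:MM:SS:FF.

00:42:20:23

Source frame index: (0×3600 + 42×60 + 18) × 30 + 12 = 76152.
Real time: 76152 / (30000/1001) = 3176173/1250 s.
Target frame: (3176173/1250) × (24) = 38114076/625 ≈ 60982.522 → 60983.
At 24 labels/s: frame 60983 → 00:42:20:23.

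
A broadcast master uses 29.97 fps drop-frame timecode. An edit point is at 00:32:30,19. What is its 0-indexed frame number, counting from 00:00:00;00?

As if non-drop at 30 labels/s: (0 × 3600 + 32 × 60 + 30) × 30 + 19 = 58519.
Minute boundaries passed: 32; those not divisible by 10: 32 − 3 = 29; dropped labels = 2 × 29 = 58.
Actual frame index = 58519 − 58 = 58461.

58461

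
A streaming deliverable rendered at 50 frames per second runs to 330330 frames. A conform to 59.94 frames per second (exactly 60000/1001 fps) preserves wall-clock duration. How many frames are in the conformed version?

Target frames = source frames × (target rate / source rate) = 330330 × (60000/1001)/(50) = 330330 × 1200/1001 = 396000.

396000 frames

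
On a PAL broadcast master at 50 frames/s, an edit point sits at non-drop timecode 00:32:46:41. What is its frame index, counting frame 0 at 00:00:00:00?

Total seconds to the label: (0 × 3600 + 32 × 60 + 46) = 1966.
Frame index = 1966 × 50 + 41 = 98341.

frame 98341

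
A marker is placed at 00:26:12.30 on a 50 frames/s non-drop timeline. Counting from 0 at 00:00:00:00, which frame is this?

78630

Total seconds to the label: (0 × 3600 + 26 × 60 + 12) = 1572.
Frame index = 1572 × 50 + 30 = 78630.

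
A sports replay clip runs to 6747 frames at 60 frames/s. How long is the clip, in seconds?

112.45 seconds

Running time = 6747 / (60) = 112.45 s.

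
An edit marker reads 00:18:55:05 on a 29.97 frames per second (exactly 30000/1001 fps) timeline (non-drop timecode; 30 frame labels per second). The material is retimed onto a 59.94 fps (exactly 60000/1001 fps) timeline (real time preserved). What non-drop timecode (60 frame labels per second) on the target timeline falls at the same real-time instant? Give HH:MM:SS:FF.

00:18:55:10

Source frame index: (0×3600 + 18×60 + 55) × 30 + 5 = 34055.
Real time: 34055 / (30000/1001) = 6817811/6000 s.
Target frame: (6817811/6000) × (60000/1001) = 68110.
At 60 labels/s: frame 68110 → 00:18:55:10.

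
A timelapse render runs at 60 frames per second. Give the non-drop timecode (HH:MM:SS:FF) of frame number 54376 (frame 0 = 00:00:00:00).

54376 ÷ 60 = 906 full seconds, remainder 16 frames.
906 s = 0 h 15 min 6 s.
Timecode: 00:15:06:16.

00:15:06:16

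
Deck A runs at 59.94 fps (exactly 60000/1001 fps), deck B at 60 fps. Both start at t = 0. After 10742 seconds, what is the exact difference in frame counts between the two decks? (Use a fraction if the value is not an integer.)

644520/1001 frames

A emits 60000/1001 × 10742 = 644520000/1001 frames; B emits 60 × 10742 = 644520.
Difference = 644520/1001 frames (≈ 643.8761); B is ahead of A.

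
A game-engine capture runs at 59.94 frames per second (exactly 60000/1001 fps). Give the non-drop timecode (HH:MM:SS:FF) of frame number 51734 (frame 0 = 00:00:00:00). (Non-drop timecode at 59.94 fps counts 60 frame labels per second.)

00:14:22:14

51734 ÷ 60 = 862 full seconds, remainder 14 frames.
862 s = 0 h 14 min 22 s.
Timecode: 00:14:22:14.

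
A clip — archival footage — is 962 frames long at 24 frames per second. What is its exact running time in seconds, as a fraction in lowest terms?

Running time = 962 ÷ (24) = 962 × 1/24 = 481/12 s.

481/12 seconds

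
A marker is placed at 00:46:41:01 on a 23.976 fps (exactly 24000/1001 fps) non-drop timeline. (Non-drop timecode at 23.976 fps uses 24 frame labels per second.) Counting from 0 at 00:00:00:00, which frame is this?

67225

Total seconds to the label: (0 × 3600 + 46 × 60 + 41) = 2801.
Frame index = 2801 × 24 + 1 = 67225.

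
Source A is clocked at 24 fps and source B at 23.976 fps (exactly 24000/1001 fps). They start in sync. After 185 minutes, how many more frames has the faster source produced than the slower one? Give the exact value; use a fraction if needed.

266400/1001 frames

185 min = 11100 s.
A emits 24 × 11100 = 266400 frames; B emits 24000/1001 × 11100 = 266400000/1001.
Difference = 266400/1001 frames (≈ 266.1339); B is behind A.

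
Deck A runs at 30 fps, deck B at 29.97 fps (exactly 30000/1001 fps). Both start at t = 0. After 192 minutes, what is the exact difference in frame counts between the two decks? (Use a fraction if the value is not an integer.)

192 min = 11520 s.
A emits 30 × 11520 = 345600 frames; B emits 30000/1001 × 11520 = 345600000/1001.
Difference = 345600/1001 frames (≈ 345.2547); B is behind A.

345600/1001 frames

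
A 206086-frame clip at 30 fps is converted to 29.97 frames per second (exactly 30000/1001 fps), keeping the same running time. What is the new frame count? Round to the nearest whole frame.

205880 frames

Frames at target rate = 206086 × (30000/1001) / (30) = 206086000/1001 ≈ 205880.120.
Nearest whole frame: 205880.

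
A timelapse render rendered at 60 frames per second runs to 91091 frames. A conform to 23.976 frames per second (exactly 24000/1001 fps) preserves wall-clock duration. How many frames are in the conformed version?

Target frames = source frames × (target rate / source rate) = 91091 × (24000/1001)/(60) = 91091 × 400/1001 = 36400.

36400 frames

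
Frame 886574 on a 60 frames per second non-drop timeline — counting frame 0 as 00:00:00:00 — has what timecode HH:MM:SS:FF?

04:06:16:14

886574 ÷ 60 = 14776 full seconds, remainder 14 frames.
14776 s = 4 h 6 min 16 s.
Timecode: 04:06:16:14.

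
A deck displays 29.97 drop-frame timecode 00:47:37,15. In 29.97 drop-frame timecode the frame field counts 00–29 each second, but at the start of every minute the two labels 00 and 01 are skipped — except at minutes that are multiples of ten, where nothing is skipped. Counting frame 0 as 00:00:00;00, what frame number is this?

85639

Complete 10-minute blocks: 4, each 17982 frames → 71928.
Remaining 7 whole minutes in the current block: 1800 + 6 × 1798 = 12588 frames.
Within the current minute: 37 × 30 + 15 − 2 = 1123 (labels ;00/;01 skipped at this minute). Total = 71928 + 12588 + 1123 = 85639.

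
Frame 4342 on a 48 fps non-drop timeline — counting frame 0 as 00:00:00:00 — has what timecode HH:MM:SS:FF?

4342 ÷ 48 = 90 full seconds, remainder 22 frames.
90 s = 0 h 1 min 30 s.
Timecode: 00:01:30:22.

00:01:30:22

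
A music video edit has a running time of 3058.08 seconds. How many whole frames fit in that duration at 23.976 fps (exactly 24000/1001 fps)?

73320 frames

Frames = 3058.08 × 24000/1001 = 73393920/1001 ≈ 73320.5994.
Complete frames: 73320.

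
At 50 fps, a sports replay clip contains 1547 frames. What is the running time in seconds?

30.94 seconds

Running time = 1547 / (50) = 30.94 s.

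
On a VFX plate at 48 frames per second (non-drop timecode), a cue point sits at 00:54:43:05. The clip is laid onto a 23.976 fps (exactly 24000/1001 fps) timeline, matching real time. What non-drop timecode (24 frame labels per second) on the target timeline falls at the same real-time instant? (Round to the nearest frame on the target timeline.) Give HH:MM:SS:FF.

Source frame index: (0×3600 + 54×60 + 43) × 48 + 5 = 157589.
Real time: 157589 / (48) = 157589/48 s.
Target frame: (157589/48) × (24000/1001) = 78794500/1001 ≈ 78715.784 → 78716.
At 24 labels/s: frame 78716 → 00:54:39:20.

00:54:39:20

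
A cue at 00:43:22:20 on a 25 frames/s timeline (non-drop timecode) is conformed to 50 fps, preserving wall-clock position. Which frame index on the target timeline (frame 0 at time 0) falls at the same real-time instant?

frame 130140

Source frame index: (0×3600 + 43×60 + 22) × 25 + 20 = 65070.
Real time: 65070 / (25) = 13014/5 s.
Target frame: (13014/5) × (50) = 130140.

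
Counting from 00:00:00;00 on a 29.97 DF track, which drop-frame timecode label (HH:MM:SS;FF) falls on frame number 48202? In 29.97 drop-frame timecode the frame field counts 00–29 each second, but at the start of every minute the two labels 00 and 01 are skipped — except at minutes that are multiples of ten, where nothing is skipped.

Each 10-minute DF block holds 10 × 60 × 30 − 9 × 2 = 17982 frames. 48202 ÷ 17982 → 2 full blocks, remainder 12238.
Within the partial block the first minute is 1800 frames and each further minute 1798, so 6 further minute boundaries passed. Total skipped labels = 18 × 2 + 2 × 6 = 48.
Non-drop label index = 48202 + 48 = 48250; at 30 labels/s that is 00:26:48:10, i.e. DF 00:26:48;10.

00:26:48;10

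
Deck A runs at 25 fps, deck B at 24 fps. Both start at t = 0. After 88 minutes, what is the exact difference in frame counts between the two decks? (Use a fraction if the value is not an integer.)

5280 frames

88 min = 5280 s.
A emits 25 × 5280 = 132000 frames; B emits 24 × 5280 = 126720.
Difference = 5280 frames; B is behind A.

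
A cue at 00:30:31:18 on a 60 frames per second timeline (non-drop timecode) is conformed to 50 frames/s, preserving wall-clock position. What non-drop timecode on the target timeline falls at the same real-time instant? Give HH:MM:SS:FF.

Source frame index: (0×3600 + 30×60 + 31) × 60 + 18 = 109878.
Real time: 109878 / (60) = 18313/10 s.
Target frame: (18313/10) × (50) = 91565.
At 50 labels/s: frame 91565 → 00:30:31:15.

00:30:31:15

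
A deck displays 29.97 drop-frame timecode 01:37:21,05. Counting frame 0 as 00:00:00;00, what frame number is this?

Complete 10-minute blocks: 9, each 17982 frames → 161838.
Remaining 7 whole minutes in the current block: 1800 + 6 × 1798 = 12588 frames.
Within the current minute: 21 × 30 + 5 − 2 = 633 (labels ;00/;01 skipped at this minute). Total = 161838 + 12588 + 633 = 175059.

175059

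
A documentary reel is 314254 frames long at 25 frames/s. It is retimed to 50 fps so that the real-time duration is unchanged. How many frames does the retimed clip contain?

Target frames = source frames × (target rate / source rate) = 314254 × (50)/(25) = 314254 × 2 = 628508.

628508 frames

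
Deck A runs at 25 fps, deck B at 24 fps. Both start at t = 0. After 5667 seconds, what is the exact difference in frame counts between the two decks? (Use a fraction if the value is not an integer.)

A emits 25 × 5667 = 141675 frames; B emits 24 × 5667 = 136008.
Difference = 5667 frames; B is behind A.

5667 frames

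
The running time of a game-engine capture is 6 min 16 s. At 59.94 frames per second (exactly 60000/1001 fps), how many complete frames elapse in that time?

22537 frames

6 min 16 s = 376 s.
Frames = 376 × 60000/1001 = 22560000/1001 ≈ 22537.4625.
Complete frames: 22537.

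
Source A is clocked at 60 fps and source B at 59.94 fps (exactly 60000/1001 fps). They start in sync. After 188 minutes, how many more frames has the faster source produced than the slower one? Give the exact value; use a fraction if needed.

188 min = 11280 s.
A emits 60 × 11280 = 676800 frames; B emits 60000/1001 × 11280 = 676800000/1001.
Difference = 676800/1001 frames (≈ 676.1239); B is behind A.

676800/1001 frames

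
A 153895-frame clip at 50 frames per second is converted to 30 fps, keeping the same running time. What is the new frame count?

Target frames = source frames × (target rate / source rate) = 153895 × (30)/(50) = 153895 × 3/5 = 92337.

92337 frames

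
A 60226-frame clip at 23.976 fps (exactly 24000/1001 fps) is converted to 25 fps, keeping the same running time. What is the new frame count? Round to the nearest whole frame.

Frames at target rate = 60226 × (25) / (24000/1001) = 30143113/480 ≈ 62798.152.
Nearest whole frame: 62798.

62798 frames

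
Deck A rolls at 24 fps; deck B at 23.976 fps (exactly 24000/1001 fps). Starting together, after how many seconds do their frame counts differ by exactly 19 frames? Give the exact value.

19019/24 seconds

The gap grows by |24000/1001 − 24| = 24/1001 frames per second.
Time for a 19-frame gap: 19 ÷ (24/1001) = 19019/24 s.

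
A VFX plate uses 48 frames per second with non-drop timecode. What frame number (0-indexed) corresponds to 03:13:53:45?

558429

Total seconds to the label: (3 × 3600 + 13 × 60 + 53) = 11633.
Frame index = 11633 × 48 + 45 = 558429.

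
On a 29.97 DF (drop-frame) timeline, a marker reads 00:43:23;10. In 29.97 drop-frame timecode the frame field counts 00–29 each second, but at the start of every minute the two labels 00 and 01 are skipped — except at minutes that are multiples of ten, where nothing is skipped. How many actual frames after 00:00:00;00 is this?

78022

As if non-drop at 30 labels/s: (0 × 3600 + 43 × 60 + 23) × 30 + 10 = 78100.
Minute boundaries passed: 43; those not divisible by 10: 43 − 4 = 39; dropped labels = 2 × 39 = 78.
Actual frame index = 78100 − 78 = 78022.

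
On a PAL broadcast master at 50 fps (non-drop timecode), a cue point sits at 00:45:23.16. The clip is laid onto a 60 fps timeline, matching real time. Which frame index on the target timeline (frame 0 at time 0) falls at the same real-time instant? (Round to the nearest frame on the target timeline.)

Source frame index: (0×3600 + 45×60 + 23) × 50 + 16 = 136166.
Real time: 136166 / (50) = 68083/25 s.
Target frame: (68083/25) × (60) = 816996/5 ≈ 163399.200 → 163399.

frame 163399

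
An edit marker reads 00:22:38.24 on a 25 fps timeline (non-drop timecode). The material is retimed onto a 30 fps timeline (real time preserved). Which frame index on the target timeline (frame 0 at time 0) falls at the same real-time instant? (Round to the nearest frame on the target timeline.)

frame 40769

Source frame index: (0×3600 + 22×60 + 38) × 25 + 24 = 33974.
Real time: 33974 / (25) = 33974/25 s.
Target frame: (33974/25) × (30) = 203844/5 ≈ 40768.800 → 40769.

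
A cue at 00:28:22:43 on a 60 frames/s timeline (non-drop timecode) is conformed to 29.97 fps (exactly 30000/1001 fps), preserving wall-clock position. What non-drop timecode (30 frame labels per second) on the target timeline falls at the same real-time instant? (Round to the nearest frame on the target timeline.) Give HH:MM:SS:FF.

00:28:21:00

Source frame index: (0×3600 + 28×60 + 22) × 60 + 43 = 102163.
Real time: 102163 / (60) = 102163/60 s.
Target frame: (102163/60) × (30000/1001) = 51081500/1001 ≈ 51030.470 → 51030.
At 30 labels/s: frame 51030 → 00:28:21:00.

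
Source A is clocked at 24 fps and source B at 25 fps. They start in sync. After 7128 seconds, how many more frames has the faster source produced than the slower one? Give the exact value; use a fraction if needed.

A emits 24 × 7128 = 171072 frames; B emits 25 × 7128 = 178200.
Difference = 7128 frames; B is ahead of A.

7128 frames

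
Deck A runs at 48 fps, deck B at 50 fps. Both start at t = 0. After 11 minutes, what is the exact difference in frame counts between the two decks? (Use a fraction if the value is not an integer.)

1320 frames

11 min = 660 s.
A emits 48 × 660 = 31680 frames; B emits 50 × 660 = 33000.
Difference = 1320 frames; B is ahead of A.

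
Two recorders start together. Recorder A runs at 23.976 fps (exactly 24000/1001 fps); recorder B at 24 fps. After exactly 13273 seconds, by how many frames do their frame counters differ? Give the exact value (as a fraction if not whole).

A emits 24000/1001 × 13273 = 24504000/77 frames; B emits 24 × 13273 = 318552.
Difference = 24504/77 frames (≈ 318.2338); B is ahead of A.

24504/77 frames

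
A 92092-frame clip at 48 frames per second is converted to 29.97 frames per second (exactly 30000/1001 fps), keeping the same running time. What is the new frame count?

57500 frames

Target frames = source frames × (target rate / source rate) = 92092 × (30000/1001)/(48) = 92092 × 625/1001 = 57500.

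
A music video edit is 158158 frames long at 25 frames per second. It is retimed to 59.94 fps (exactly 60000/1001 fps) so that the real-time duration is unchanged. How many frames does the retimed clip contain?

Target frames = source frames × (target rate / source rate) = 158158 × (60000/1001)/(25) = 158158 × 2400/1001 = 379200.

379200 frames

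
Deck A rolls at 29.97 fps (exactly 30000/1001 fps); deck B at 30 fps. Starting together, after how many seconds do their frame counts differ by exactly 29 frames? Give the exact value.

The gap grows by |30 − 30000/1001| = 30/1001 frames per second.
Time for a 29-frame gap: 29 ÷ (30/1001) = 29029/30 s.

29029/30 seconds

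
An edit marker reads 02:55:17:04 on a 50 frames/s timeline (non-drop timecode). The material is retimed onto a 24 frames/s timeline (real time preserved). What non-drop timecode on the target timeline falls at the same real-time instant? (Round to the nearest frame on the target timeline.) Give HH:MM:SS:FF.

02:55:17:02

Source frame index: (2×3600 + 55×60 + 17) × 50 + 4 = 525854.
Real time: 525854 / (50) = 262927/25 s.
Target frame: (262927/25) × (24) = 6310248/25 ≈ 252409.920 → 252410.
At 24 labels/s: frame 252410 → 02:55:17:02.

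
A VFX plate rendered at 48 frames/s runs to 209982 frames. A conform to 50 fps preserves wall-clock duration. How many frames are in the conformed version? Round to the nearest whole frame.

218731 frames

Frames at target rate = 209982 × (50) / (48) = 874925/4 ≈ 218731.250.
Nearest whole frame: 218731.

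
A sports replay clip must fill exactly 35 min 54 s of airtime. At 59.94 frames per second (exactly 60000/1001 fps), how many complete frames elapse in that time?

35 min 54 s = 2154 s.
Frames = 2154 × 60000/1001 = 129240000/1001 ≈ 129110.8891.
Complete frames: 129110.

129110 frames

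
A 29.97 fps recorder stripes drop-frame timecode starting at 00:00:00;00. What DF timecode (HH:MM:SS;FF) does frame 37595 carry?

Ten DF minutes hold 17982 frames, so frame 37595 lies in block 2 (frames 35964–53945) with 1631 frames into that block.
The block's first minute is 1800 frames and the rest 1798 each; 1631 frames reaches minute 0, so 2 × 18 + 0 × 2 = 36 labels have been skipped so far.
Adding those back, label number 37595 + 36 = 37631 at 30 labels/s is 1254 s + 11 f = 0 h 20 min 54 s frame 11, i.e. 00:20:54;11.

00:20:54;11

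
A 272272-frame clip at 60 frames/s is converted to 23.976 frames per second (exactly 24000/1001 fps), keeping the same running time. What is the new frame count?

Target frames = source frames × (target rate / source rate) = 272272 × (24000/1001)/(60) = 272272 × 400/1001 = 108800.

108800 frames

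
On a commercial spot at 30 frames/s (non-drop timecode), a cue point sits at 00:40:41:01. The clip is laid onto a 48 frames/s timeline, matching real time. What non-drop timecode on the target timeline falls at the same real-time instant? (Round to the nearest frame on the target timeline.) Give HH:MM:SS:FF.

Source frame index: (0×3600 + 40×60 + 41) × 30 + 1 = 73231.
Real time: 73231 / (30) = 73231/30 s.
Target frame: (73231/30) × (48) = 585848/5 ≈ 117169.600 → 117170.
At 48 labels/s: frame 117170 → 00:40:41:02.

00:40:41:02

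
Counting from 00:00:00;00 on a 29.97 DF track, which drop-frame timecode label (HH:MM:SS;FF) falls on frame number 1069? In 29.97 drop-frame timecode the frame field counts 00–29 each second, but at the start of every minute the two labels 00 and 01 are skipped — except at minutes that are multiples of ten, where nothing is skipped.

00:00:35;19

Each 10-minute DF block holds 10 × 60 × 30 − 9 × 2 = 17982 frames. 1069 ÷ 17982 → 0 full blocks, remainder 1069.
Within the partial block the first minute is 1800 frames and each further minute 1798, so 0 further minute boundaries passed. Total skipped labels = 18 × 0 + 2 × 0 = 0.
Non-drop label index = 1069 + 0 = 1069; at 30 labels/s that is 00:00:35:19, i.e. DF 00:00:35;19.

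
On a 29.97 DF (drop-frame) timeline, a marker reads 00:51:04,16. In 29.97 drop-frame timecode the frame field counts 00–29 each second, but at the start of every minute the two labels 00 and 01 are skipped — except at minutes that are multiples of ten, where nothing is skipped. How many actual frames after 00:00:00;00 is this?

91844

As if non-drop at 30 labels/s: (0 × 3600 + 51 × 60 + 4) × 30 + 16 = 91936.
Minute boundaries passed: 51; those not divisible by 10: 51 − 5 = 46; dropped labels = 2 × 46 = 92.
Actual frame index = 91936 − 92 = 91844.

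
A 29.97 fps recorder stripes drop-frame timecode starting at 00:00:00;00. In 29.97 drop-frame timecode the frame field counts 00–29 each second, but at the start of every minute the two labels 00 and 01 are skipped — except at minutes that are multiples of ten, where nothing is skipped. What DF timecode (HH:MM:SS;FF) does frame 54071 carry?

Ten DF minutes hold 17982 frames, so frame 54071 lies in block 3 (frames 53946–71927) with 125 frames into that block.
The block's first minute is 1800 frames and the rest 1798 each; 125 frames reaches minute 0, so 3 × 18 + 0 × 2 = 54 labels have been skipped so far.
Adding those back, label number 54071 + 54 = 54125 at 30 labels/s is 1804 s + 5 f = 0 h 30 min 4 s frame 5, i.e. 00:30:04;05.

00:30:04;05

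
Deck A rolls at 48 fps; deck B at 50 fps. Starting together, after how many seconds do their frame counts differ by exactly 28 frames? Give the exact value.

14 seconds

The gap grows by |50 − 48| = 2 frames per second.
Time for a 28-frame gap: 28 ÷ (2) = 14 s.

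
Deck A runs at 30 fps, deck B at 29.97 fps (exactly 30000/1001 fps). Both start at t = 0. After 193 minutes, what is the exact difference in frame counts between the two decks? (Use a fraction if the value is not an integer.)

347400/1001 frames

193 min = 11580 s.
A emits 30 × 11580 = 347400 frames; B emits 30000/1001 × 11580 = 347400000/1001.
Difference = 347400/1001 frames (≈ 347.0529); B is behind A.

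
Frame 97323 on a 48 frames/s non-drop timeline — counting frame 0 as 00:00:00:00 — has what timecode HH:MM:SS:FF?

00:33:47:27

97323 ÷ 48 = 2027 full seconds, remainder 27 frames.
2027 s = 0 h 33 min 47 s.
Timecode: 00:33:47:27.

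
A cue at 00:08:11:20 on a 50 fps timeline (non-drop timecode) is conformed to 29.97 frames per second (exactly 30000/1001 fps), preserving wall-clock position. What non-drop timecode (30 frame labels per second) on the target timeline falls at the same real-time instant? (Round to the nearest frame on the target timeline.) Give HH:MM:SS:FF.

Source frame index: (0×3600 + 8×60 + 11) × 50 + 20 = 24570.
Real time: 24570 / (50) = 2457/5 s.
Target frame: (2457/5) × (30000/1001) = 162000/11 ≈ 14727.273 → 14727.
At 30 labels/s: frame 14727 → 00:08:10:27.

00:08:10:27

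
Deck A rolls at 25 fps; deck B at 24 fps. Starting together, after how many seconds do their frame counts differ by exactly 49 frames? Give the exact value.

49 seconds

The gap grows by |24 − 25| = 1 frame per second.
Time for a 49-frame gap: 49 ÷ (1) = 49 s.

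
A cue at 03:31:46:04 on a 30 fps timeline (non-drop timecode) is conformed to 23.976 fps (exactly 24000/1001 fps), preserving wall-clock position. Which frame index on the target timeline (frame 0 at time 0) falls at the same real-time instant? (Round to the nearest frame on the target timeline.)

Source frame index: (3×3600 + 31×60 + 46) × 30 + 4 = 381184.
Real time: 381184 / (30) = 190592/15 s.
Target frame: (190592/15) × (24000/1001) = 304947200/1001 ≈ 304642.557 → 304643.

frame 304643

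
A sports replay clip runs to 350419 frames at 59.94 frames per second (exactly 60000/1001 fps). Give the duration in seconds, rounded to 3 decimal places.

5846.157 seconds

Running time = 350419 × 1001/60000 = 350769419/60000 s ≈ 5846.157 s.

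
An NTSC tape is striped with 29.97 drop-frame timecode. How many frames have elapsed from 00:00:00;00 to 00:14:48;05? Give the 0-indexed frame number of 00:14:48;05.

Complete 10-minute blocks: 1, each 17982 frames → 17982.
Remaining 4 whole minutes in the current block: 1800 + 3 × 1798 = 7194 frames.
Within the current minute: 48 × 30 + 5 − 2 = 1443 (labels ;00/;01 skipped at this minute). Total = 17982 + 7194 + 1443 = 26619.

26619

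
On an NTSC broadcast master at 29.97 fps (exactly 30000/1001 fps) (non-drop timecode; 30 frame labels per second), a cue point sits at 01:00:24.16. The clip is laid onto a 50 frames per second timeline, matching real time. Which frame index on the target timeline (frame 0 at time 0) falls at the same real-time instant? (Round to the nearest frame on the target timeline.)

frame 181408

Source frame index: (1×3600 + 0×60 + 24) × 30 + 16 = 108736.
Real time: 108736 / (30000/1001) = 6802796/1875 s.
Target frame: (6802796/1875) × (50) = 13605592/75 ≈ 181407.893 → 181408.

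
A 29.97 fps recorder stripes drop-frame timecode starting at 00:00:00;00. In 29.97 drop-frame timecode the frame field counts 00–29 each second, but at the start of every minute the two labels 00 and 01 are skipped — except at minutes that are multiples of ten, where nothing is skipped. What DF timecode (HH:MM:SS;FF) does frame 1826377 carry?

16:55:40;05

Ten DF minutes hold 17982 frames, so frame 1826377 lies in block 101 (frames 1816182–1834163) with 10195 frames into that block.
The block's first minute is 1800 frames and the rest 1798 each; 10195 frames reaches minute 5, so 101 × 18 + 5 × 2 = 1828 labels have been skipped so far.
Adding those back, label number 1826377 + 1828 = 1828205 at 30 labels/s is 60940 s + 5 f = 16 h 55 min 40 s frame 5, i.e. 16:55:40;05.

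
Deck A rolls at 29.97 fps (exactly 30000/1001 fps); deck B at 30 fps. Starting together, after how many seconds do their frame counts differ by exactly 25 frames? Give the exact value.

The gap grows by |30 − 30000/1001| = 30/1001 frames per second.
Time for a 25-frame gap: 25 ÷ (30/1001) = 5005/6 s.

5005/6 seconds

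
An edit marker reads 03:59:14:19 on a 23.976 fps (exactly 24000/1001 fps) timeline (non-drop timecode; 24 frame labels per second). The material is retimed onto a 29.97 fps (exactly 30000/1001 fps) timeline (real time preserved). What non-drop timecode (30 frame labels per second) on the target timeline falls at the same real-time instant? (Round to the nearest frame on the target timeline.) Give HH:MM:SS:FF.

Source frame index: (3×3600 + 59×60 + 14) × 24 + 19 = 344515.
Real time: 344515 / (24000/1001) = 68971903/4800 s.
Target frame: (68971903/4800) × (30000/1001) = 1722575/4 ≈ 430643.750 → 430644.
At 30 labels/s: frame 430644 → 03:59:14:24.

03:59:14:24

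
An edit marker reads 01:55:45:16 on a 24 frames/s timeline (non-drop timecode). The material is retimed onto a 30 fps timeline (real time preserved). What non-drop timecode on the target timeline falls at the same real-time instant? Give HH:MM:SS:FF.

Source frame index: (1×3600 + 55×60 + 45) × 24 + 16 = 166696.
Real time: 166696 / (24) = 20837/3 s.
Target frame: (20837/3) × (30) = 208370.
At 30 labels/s: frame 208370 → 01:55:45:20.

01:55:45:20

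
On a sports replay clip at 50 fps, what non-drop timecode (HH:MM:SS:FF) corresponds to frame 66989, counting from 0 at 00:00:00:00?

00:22:19:39

66989 ÷ 50 = 1339 full seconds, remainder 39 frames.
1339 s = 0 h 22 min 19 s.
Timecode: 00:22:19:39.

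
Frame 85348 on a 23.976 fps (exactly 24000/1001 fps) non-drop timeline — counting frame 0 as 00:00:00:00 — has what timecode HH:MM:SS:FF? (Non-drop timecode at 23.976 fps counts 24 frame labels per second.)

85348 ÷ 24 = 3556 full seconds, remainder 4 frames.
3556 s = 0 h 59 min 16 s.
Timecode: 00:59:16:04.

00:59:16:04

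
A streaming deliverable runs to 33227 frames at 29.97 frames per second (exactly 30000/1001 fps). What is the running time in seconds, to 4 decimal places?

Running time = 33227 × 1001/30000 = 33260227/30000 s ≈ 1108.6742 s.

1108.6742 seconds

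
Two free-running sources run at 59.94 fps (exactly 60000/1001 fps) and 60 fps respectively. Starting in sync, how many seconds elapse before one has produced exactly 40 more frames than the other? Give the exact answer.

2002/3 seconds

The gap grows by |60 − 60000/1001| = 60/1001 frames per second.
Time for a 40-frame gap: 40 ÷ (60/1001) = 2002/3 s.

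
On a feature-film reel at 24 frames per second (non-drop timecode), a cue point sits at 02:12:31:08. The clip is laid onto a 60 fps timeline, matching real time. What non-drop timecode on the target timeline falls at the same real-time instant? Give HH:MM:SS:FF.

Source frame index: (2×3600 + 12×60 + 31) × 24 + 8 = 190832.
Real time: 190832 / (24) = 23854/3 s.
Target frame: (23854/3) × (60) = 477080.
At 60 labels/s: frame 477080 → 02:12:31:20.

02:12:31:20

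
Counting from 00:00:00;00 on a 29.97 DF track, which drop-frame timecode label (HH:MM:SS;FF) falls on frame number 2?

00:00:00;02

Each 10-minute DF block holds 10 × 60 × 30 − 9 × 2 = 17982 frames. 2 ÷ 17982 → 0 full blocks, remainder 2.
Within the partial block the first minute is 1800 frames and each further minute 1798, so 0 further minute boundaries passed. Total skipped labels = 18 × 0 + 2 × 0 = 0.
Non-drop label index = 2 + 0 = 2; at 30 labels/s that is 00:00:00:02, i.e. DF 00:00:00;02.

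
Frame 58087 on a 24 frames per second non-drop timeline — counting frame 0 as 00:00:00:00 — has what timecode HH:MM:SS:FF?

00:40:20:07

58087 ÷ 24 = 2420 full seconds, remainder 7 frames.
2420 s = 0 h 40 min 20 s.
Timecode: 00:40:20:07.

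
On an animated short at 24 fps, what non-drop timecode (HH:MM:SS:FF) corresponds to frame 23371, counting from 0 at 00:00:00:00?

23371 ÷ 24 = 973 full seconds, remainder 19 frames.
973 s = 0 h 16 min 13 s.
Timecode: 00:16:13:19.

00:16:13:19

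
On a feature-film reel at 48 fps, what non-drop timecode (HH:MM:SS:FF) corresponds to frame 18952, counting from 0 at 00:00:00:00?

18952 ÷ 48 = 394 full seconds, remainder 40 frames.
394 s = 0 h 6 min 34 s.
Timecode: 00:06:34:40.

00:06:34:40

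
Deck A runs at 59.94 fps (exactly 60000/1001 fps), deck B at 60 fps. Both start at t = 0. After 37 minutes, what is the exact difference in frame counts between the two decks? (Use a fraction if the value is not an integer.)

37 min = 2220 s.
A emits 60000/1001 × 2220 = 133200000/1001 frames; B emits 60 × 2220 = 133200.
Difference = 133200/1001 frames (≈ 133.0669); B is ahead of A.

133200/1001 frames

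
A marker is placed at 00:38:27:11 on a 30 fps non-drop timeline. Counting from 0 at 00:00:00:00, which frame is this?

frame 69221

Total seconds to the label: (0 × 3600 + 38 × 60 + 27) = 2307.
Frame index = 2307 × 30 + 11 = 69221.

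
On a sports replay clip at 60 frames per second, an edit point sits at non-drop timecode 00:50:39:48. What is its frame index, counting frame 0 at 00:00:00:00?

frame 182388

Total seconds to the label: (0 × 3600 + 50 × 60 + 39) = 3039.
Frame index = 3039 × 60 + 48 = 182388.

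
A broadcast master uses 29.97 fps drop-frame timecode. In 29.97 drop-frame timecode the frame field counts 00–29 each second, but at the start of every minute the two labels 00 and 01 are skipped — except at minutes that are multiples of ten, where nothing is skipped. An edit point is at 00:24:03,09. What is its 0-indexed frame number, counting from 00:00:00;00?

Complete 10-minute blocks: 2, each 17982 frames → 35964.
Remaining 4 whole minutes in the current block: 1800 + 3 × 1798 = 7194 frames.
Within the current minute: 3 × 30 + 9 − 2 = 97 (labels ;00/;01 skipped at this minute). Total = 35964 + 7194 + 97 = 43255.

43255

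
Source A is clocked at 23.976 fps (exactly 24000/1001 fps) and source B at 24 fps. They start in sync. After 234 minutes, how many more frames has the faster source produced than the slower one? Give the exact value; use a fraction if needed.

234 min = 14040 s.
A emits 24000/1001 × 14040 = 25920000/77 frames; B emits 24 × 14040 = 336960.
Difference = 25920/77 frames (≈ 336.6234); B is ahead of A.

25920/77 frames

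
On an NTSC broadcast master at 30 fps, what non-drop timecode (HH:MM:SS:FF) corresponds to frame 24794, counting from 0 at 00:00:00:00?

00:13:46:14

24794 ÷ 30 = 826 full seconds, remainder 14 frames.
826 s = 0 h 13 min 46 s.
Timecode: 00:13:46:14.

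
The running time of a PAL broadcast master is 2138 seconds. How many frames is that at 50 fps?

106900 frames

Frames = 2138 × 50 = 106900.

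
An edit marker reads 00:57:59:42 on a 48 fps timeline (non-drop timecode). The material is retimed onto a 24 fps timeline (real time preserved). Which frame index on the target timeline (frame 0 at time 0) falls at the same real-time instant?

Source frame index: (0×3600 + 57×60 + 59) × 48 + 42 = 167034.
Real time: 167034 / (48) = 27839/8 s.
Target frame: (27839/8) × (24) = 83517.

frame 83517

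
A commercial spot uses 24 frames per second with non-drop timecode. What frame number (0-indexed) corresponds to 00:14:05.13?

20293

Total seconds to the label: (0 × 3600 + 14 × 60 + 5) = 845.
Frame index = 845 × 24 + 13 = 20293.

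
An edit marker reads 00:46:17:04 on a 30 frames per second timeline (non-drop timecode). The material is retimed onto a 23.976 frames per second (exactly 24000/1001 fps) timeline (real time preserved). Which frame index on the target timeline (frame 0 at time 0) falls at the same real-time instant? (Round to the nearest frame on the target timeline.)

Source frame index: (0×3600 + 46×60 + 17) × 30 + 4 = 83314.
Real time: 83314 / (30) = 41657/15 s.
Target frame: (41657/15) × (24000/1001) = 865600/13 ≈ 66584.615 → 66585.

frame 66585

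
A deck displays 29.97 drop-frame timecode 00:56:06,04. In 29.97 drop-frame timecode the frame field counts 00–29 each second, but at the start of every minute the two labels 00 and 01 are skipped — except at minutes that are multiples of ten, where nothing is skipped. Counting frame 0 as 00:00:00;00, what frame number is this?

As if non-drop at 30 labels/s: (0 × 3600 + 56 × 60 + 6) × 30 + 4 = 100984.
Minute boundaries passed: 56; those not divisible by 10: 56 − 5 = 51; dropped labels = 2 × 51 = 102.
Actual frame index = 100984 − 102 = 100882.

100882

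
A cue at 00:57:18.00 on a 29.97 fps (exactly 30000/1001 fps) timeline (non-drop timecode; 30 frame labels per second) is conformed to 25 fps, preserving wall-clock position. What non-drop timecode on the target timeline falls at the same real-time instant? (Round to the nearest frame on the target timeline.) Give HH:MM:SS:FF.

00:57:21:11

Source frame index: (0×3600 + 57×60 + 18) × 30 + 0 = 103140.
Real time: 103140 / (30000/1001) = 1720719/500 s.
Target frame: (1720719/500) × (25) = 1720719/20 ≈ 86035.950 → 86036.
At 25 labels/s: frame 86036 → 00:57:21:11.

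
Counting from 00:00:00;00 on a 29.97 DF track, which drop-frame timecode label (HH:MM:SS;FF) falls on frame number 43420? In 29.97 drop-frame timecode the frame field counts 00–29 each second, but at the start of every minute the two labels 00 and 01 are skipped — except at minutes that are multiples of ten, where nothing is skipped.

Each 10-minute DF block holds 10 × 60 × 30 − 9 × 2 = 17982 frames. 43420 ÷ 17982 → 2 full blocks, remainder 7456.
Within the partial block the first minute is 1800 frames and each further minute 1798, so 4 further minute boundaries passed. Total skipped labels = 18 × 2 + 2 × 4 = 44.
Non-drop label index = 43420 + 44 = 43464; at 30 labels/s that is 00:24:08:24, i.e. DF 00:24:08;24.

00:24:08;24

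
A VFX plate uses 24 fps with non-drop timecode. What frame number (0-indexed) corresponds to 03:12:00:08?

Total seconds to the label: (3 × 3600 + 12 × 60 + 0) = 11520.
Frame index = 11520 × 24 + 8 = 276488.

frame 276488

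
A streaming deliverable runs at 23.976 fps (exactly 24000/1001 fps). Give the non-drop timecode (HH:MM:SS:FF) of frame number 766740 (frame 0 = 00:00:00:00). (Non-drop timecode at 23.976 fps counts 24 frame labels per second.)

766740 ÷ 24 = 31947 full seconds, remainder 12 frames.
31947 s = 8 h 52 min 27 s.
Timecode: 08:52:27:12.

08:52:27:12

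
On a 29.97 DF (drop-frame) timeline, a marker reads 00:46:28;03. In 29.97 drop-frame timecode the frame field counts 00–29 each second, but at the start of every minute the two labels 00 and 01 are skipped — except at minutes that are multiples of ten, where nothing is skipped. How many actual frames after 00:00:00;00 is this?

As if non-drop at 30 labels/s: (0 × 3600 + 46 × 60 + 28) × 30 + 3 = 83643.
Minute boundaries passed: 46; those not divisible by 10: 46 − 4 = 42; dropped labels = 2 × 42 = 84.
Actual frame index = 83643 − 84 = 83559.

83559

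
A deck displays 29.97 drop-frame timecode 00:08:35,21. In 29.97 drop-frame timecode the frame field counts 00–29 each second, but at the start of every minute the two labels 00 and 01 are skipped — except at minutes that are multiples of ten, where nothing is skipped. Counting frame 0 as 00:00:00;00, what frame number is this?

As if non-drop at 30 labels/s: (0 × 3600 + 8 × 60 + 35) × 30 + 21 = 15471.
Minute boundaries passed: 8; those not divisible by 10: 8 − 0 = 8; dropped labels = 2 × 8 = 16.
Actual frame index = 15471 − 16 = 15455.

15455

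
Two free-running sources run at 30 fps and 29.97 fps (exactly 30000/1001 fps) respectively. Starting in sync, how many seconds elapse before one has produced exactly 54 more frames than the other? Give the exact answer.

The gap grows by |30000/1001 − 30| = 30/1001 frames per second.
Time for a 54-frame gap: 54 ÷ (30/1001) = 1801.8 s.

1801.8 seconds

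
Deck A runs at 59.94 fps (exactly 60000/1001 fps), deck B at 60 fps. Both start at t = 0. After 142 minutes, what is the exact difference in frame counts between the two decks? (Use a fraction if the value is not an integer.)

511200/1001 frames

142 min = 8520 s.
A emits 60000/1001 × 8520 = 511200000/1001 frames; B emits 60 × 8520 = 511200.
Difference = 511200/1001 frames (≈ 510.6893); B is ahead of A.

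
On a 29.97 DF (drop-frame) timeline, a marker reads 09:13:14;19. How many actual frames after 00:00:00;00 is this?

As if non-drop at 30 labels/s: (9 × 3600 + 13 × 60 + 14) × 30 + 19 = 995839.
Minute boundaries passed: 553; those not divisible by 10: 553 − 55 = 498; dropped labels = 2 × 498 = 996.
Actual frame index = 995839 − 996 = 994843.

994843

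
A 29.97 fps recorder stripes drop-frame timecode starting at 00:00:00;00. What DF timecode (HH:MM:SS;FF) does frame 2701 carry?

00:01:30;03

Each 10-minute DF block holds 10 × 60 × 30 − 9 × 2 = 17982 frames. 2701 ÷ 17982 → 0 full blocks, remainder 2701.
Within the partial block the first minute is 1800 frames and each further minute 1798, so 1 further minute boundary passed. Total skipped labels = 18 × 0 + 2 × 1 = 2.
Non-drop label index = 2701 + 2 = 2703; at 30 labels/s that is 00:01:30:03, i.e. DF 00:01:30;03.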